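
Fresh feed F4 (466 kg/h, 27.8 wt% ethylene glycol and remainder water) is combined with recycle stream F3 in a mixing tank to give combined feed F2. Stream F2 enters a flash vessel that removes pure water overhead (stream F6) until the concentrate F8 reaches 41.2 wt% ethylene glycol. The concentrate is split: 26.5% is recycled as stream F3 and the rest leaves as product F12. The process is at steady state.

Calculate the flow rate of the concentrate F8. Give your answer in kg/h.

427.8 kg/h

Overall ethylene glycol balance (none leaves overhead): ethylene glycol in fresh feed = ethylene glycol in product, i.e. 466×0.278 = (1−0.265)·F8·0.412.
F8 = 129.55/(0.412×0.735) = 427.81 kg/h.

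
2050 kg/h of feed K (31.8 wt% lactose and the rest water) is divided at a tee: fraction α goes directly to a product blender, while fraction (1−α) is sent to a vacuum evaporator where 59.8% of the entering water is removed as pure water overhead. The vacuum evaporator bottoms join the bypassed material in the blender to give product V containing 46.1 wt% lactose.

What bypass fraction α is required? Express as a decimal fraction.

0.239

All 2050×0.318 = 651.9 kg/h of lactose reaches V, so V = 651.9/0.461 = 1414.1 kg/h and vapour = 635.9 kg/h.
The evaporator receives (1−α)·2050 of feed at 0.682 water and removes 0.598 of that water:
0.598×0.682×(1−α)×2050 = 635.9
(1−α) = 635.9/836.06 = 0.7606;  α = 0.2394.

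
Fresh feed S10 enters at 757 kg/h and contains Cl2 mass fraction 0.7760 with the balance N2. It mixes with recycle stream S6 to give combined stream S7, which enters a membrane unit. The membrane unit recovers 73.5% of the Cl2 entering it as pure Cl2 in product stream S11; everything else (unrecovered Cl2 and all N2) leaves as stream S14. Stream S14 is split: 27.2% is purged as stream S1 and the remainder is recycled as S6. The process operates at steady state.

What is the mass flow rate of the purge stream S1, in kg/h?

N2 enters only via S10 and leaves only via the purge: 757×0.224 = 0.272×(N2 in S14), and the membrane unit passes all N2, so N2 in S7 = N2 in S14 = 623.41 kg/h.
Cl2 in S7: m_A = 757×0.776 + (1−0.272)·(1−0.735)·m_A, so m_A = 587.43/0.8071 = 727.85 kg/h.
S14 = (1−0.735)×727.85 + 623.41 = 816.29 kg/h.
Purge S1 = 0.272×816.29 = 222.03 kg/h.

222 kg/h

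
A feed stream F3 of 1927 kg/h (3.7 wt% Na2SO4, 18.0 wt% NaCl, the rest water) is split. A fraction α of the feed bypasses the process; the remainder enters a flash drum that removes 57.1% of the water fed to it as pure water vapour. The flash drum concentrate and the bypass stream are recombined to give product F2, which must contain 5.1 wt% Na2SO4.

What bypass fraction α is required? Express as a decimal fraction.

All 1927×0.037 = 71.299 kg/h of Na2SO4 reaches F2, so F2 = 71.299/0.051 = 1398 kg/h and vapour = 528.98 kg/h.
The evaporator receives (1−α)·1927 of feed at 0.783 water and removes 0.571 of that water:
0.571×0.783×(1−α)×1927 = 528.98
(1−α) = 528.98/861.55 = 0.6140;  α = 0.3860.

0.386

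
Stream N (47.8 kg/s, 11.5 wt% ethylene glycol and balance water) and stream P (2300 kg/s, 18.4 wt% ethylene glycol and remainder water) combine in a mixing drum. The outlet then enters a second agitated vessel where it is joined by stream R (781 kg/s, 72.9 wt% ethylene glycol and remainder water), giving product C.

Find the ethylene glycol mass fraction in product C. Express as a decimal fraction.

0.3190

Overall, product flow = 3128.8 kg/s.
ethylene glycol in = 47.8×0.115 + 2300×0.184 + 781×0.729 = 998.05 kg/s.
ethylene glycol fraction in C = 0.3190.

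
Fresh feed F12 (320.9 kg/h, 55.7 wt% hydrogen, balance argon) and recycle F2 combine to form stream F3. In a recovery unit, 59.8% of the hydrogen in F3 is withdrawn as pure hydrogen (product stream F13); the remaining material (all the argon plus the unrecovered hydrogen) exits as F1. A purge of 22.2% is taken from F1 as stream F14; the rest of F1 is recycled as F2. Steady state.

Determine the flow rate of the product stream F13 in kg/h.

hydrogen in F3: m_A = 320.9×0.557 + (1−0.222)·(1−0.598)·m_A, so m_A = 178.74/0.6872 = 260.08 kg/h.
Product F13 = 0.598×260.08 = 155.53 kg/h.

155.5 kg/h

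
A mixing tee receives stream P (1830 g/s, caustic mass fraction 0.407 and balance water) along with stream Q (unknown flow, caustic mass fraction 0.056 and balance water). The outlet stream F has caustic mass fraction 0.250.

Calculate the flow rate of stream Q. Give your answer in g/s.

1481 g/s

Let Q be the unknown flow. Total out = 1830 + Q.
caustic balance: 744.81 + 0.056·Q = 0.250·(1830 + Q)
(0.056 − 0.250)·Q = 0.250×1830 − 744.81 = -287.31
Q = -287.31 / -0.194 = 1481 g/s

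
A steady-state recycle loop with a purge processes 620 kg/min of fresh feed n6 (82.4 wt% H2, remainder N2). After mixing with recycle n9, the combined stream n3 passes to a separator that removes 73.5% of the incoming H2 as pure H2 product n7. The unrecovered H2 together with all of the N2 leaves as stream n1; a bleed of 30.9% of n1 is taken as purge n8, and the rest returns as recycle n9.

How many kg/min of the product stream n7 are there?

459.7 kg/min

H2 in n3: m_A = 620×0.824 + (1−0.309)·(1−0.735)·m_A, so m_A = 510.88/0.8169 = 625.4 kg/min.
Product n7 = 0.735×625.4 = 459.67 kg/min.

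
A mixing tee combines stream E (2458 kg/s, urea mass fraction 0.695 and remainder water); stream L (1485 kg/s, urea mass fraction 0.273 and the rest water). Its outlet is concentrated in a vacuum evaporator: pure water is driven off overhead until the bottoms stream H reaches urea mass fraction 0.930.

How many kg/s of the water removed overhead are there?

1670 kg/s

urea entering = 2458×0.695 + 1485×0.273 = 2113.7 kg/s.
All urea reports to H, so H = 2113.7/0.930 = 2272.8 kg/s.
Total feed = 3943 kg/s; overhead = 3943 − 2272.8 = 1670.2 kg/s.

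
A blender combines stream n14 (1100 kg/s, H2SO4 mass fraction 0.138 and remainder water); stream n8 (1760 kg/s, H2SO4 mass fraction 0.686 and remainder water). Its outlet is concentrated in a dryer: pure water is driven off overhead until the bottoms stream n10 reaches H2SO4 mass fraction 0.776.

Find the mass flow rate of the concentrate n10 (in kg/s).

1751 kg/s

H2SO4 entering = 1100×0.138 + 1760×0.686 = 1359.2 kg/s.
All H2SO4 reports to n10, so n10 = 1359.2/0.776 = 1751.5 kg/s.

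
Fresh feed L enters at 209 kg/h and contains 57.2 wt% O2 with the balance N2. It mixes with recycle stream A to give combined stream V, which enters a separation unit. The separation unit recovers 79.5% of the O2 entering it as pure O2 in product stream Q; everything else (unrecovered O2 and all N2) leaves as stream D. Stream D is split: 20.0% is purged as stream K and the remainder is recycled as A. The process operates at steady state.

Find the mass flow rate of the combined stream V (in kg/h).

590.3 kg/h

N2 enters only via L and leaves only via the purge: 209×0.428 = 0.200×(N2 in D), and the separation unit passes all N2, so N2 in V = N2 in D = 447.26 kg/h.
O2 in V: m_A = 209×0.572 + (1−0.200)·(1−0.795)·m_A, so m_A = 119.55/0.8360 = 143 kg/h.
V = 143 + 447.26 = 590.26 kg/h.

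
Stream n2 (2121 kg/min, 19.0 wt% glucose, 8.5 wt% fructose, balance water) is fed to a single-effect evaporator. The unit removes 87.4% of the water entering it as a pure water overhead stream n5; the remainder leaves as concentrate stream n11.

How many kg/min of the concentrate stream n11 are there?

water entering = 2121×0.725 = 1537.7 kg/min; overhead removed = 0.874×1537.7 = 1344 kg/min.
Concentrate = 2121 − 1344 = 777.03 kg/min.

777 kg/min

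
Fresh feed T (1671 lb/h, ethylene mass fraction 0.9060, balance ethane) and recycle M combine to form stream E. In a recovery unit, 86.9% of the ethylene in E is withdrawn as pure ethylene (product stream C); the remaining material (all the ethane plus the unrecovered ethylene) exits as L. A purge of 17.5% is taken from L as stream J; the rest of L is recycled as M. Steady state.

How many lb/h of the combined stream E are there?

2595 lb/h

ethane enters only via T and leaves only via the purge: 1671×0.094 = 0.175×(ethane in L), and the recovery unit passes all ethane, so ethane in E = ethane in L = 897.57 lb/h.
ethylene in E: m_A = 1671×0.906 + (1−0.175)·(1−0.869)·m_A, so m_A = 1513.9/0.8919 = 1697.4 lb/h.
E = 1697.4 + 897.57 = 2594.9 lb/h.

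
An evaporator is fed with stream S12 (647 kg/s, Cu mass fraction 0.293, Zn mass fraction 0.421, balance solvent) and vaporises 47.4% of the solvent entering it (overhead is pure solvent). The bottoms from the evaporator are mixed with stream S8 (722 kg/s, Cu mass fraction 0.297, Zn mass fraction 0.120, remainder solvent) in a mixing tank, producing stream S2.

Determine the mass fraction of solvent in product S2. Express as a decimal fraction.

Vapour removed = 0.474×0.286×647 = 87.71 kg/s; concentrate = 559.29 kg/s.
solvent reaching the mixer = 97.332 (from concentrate) + 722×0.583 = 518.26 kg/s.
Product flow = 559.29 + 722 = 1281.3 kg/s; solvent fraction = 0.404.

0.404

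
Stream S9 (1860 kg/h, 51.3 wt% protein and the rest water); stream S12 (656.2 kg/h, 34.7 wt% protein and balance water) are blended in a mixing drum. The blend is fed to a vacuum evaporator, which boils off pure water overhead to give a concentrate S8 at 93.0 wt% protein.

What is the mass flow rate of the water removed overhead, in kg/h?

1245 kg/h

protein entering = 1860×0.513 + 656.2×0.347 = 1181.9 kg/h.
All protein reports to S8, so S8 = 1181.9/0.930 = 1270.8 kg/h.
Total feed = 2516.2 kg/h; overhead = 2516.2 − 1270.8 = 1245.4 kg/h.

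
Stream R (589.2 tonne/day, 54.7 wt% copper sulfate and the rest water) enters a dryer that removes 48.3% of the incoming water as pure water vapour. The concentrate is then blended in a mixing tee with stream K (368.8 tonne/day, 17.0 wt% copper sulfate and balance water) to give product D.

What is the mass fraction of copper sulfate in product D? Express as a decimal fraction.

0.4644

Vapour removed = 0.483×0.453×589.2 = 128.92 tonne/day; concentrate = 460.28 tonne/day.
copper sulfate reaching the mixer = 322.29 (from concentrate) + 368.8×0.170 = 384.99 tonne/day.
Product flow = 460.28 + 368.8 = 829.08 tonne/day; copper sulfate fraction = 0.4644.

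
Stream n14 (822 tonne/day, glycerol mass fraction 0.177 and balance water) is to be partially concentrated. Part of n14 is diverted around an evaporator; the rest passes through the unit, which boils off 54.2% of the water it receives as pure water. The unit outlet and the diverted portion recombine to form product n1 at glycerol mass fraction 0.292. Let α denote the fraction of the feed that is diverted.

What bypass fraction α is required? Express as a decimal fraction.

0.117

All 822×0.177 = 145.49 tonne/day of glycerol reaches n1, so n1 = 145.49/0.292 = 498.27 tonne/day and vapour = 323.73 tonne/day.
The evaporator receives (1−α)·822 of feed at 0.823 water and removes 0.542 of that water:
0.542×0.823×(1−α)×822 = 323.73
(1−α) = 323.73/366.67 = 0.8829;  α = 0.1171.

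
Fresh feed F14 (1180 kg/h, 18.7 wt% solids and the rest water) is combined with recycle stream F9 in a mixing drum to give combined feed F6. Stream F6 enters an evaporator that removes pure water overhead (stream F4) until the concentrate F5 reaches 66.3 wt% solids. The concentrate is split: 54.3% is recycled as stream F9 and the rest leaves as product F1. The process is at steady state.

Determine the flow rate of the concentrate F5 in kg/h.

Overall solids balance (none leaves overhead): solids in fresh feed = solids in product, i.e. 1180×0.187 = (1−0.543)·F5·0.663.
F5 = 220.66/(0.663×0.457) = 728.27 kg/h.

728.3 kg/h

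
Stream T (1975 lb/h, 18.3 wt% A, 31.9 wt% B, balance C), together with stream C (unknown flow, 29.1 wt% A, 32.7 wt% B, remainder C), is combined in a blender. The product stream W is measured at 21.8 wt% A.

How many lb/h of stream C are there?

946.9 lb/h

Let C be the unknown flow. Total out = 1975 + C.
A balance: 361.43 + 0.291·C = 0.218·(1975 + C)
(0.291 − 0.218)·C = 0.218×1975 − 361.43 = 69.125
C = 69.125 / 0.073 = 946.92 lb/h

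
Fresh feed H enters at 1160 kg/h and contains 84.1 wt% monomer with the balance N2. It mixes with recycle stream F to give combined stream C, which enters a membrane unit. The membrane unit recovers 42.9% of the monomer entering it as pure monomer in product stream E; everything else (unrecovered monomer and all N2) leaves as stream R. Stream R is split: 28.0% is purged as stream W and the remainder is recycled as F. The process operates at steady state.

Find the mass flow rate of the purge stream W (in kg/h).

449.3 kg/h

N2 enters only via H and leaves only via the purge: 1160×0.159 = 0.280×(N2 in R), and the membrane unit passes all N2, so N2 in C = N2 in R = 658.71 kg/h.
monomer in C: m_A = 1160×0.841 + (1−0.280)·(1−0.429)·m_A, so m_A = 975.56/0.5889 = 1656.6 kg/h.
R = (1−0.429)×1656.6 + 658.71 = 1604.7 kg/h.
Purge W = 0.280×1604.7 = 449.3 kg/h.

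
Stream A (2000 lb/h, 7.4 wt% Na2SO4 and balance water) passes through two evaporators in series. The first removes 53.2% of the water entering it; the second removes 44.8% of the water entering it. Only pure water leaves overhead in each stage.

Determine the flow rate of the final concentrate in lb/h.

626.4 lb/h

water in feed = 2000×0.926 = 1852 lb/h.
After stage 1: water left = (1−0.532)×1852 = 866.74; stream total = 1014.7 lb/h.
After stage 2: water left = (1−0.448)×866.74 = 478.44; final concentrate = 626.44 lb/h.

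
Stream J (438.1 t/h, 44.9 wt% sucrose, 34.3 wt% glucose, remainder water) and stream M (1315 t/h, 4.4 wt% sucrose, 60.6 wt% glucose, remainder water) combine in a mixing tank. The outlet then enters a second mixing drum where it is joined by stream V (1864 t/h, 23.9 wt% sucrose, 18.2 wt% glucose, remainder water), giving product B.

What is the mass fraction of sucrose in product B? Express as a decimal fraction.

Overall, product flow = 3617.1 t/h.
sucrose in = 438.1×0.449 + 1315×0.044 + 1864×0.239 = 700.06 t/h.
sucrose fraction in B = 0.194.

0.194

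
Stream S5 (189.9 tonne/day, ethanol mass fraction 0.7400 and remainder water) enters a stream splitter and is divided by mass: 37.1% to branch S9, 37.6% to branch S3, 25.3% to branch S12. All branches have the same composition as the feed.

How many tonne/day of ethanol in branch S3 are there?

Branch S3 total = 0.376×189.9 = 71.402 tonne/day.
ethanol in S3 = 0.740×71.402 = 52.838 tonne/day.

52.84 tonne/day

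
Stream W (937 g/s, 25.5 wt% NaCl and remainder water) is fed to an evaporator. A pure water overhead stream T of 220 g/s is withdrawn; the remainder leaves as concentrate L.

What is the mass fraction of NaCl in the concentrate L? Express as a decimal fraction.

0.333

NaCl is not removed: 937×0.255 = 238.94 g/s of NaCl enters L.
Concentrate = 937 − 220 = 717 g/s.
Mass fraction = 238.94/717 = 0.333.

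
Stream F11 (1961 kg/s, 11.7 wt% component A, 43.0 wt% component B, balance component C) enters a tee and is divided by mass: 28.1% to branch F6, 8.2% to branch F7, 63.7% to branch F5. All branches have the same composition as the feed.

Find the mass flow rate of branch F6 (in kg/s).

551 kg/s

Branch F6 flow = 0.281×1961 = 551.04 kg/s.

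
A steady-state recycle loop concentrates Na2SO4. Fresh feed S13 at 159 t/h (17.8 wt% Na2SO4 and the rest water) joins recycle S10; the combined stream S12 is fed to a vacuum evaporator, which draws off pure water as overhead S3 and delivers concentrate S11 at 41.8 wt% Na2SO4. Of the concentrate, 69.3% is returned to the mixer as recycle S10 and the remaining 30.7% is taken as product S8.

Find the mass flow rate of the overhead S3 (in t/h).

91.29 t/h

Overall Na2SO4 balance (none leaves overhead): Na2SO4 in fresh feed = Na2SO4 in product, i.e. 159×0.178 = (1−0.693)·S11·0.418.
S11 = 28.302/(0.418×0.307) = 220.55 t/h.
Recycle S10 = 0.693×220.55 = 152.84 t/h.
Combined feed S12 = 159 + 152.84 = 311.84 t/h.
Overhead S3 = S12 − S11 = 311.84 − 220.55 = 91.292 t/h.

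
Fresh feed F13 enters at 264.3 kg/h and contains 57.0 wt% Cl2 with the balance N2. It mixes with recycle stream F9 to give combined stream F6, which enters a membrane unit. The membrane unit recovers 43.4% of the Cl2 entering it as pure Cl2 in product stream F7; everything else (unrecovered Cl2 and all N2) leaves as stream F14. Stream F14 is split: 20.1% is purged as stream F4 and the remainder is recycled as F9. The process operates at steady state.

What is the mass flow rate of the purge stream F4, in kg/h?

N2 enters only via F13 and leaves only via the purge: 264.3×0.430 = 0.201×(N2 in F14), and the membrane unit passes all N2, so N2 in F6 = N2 in F14 = 565.42 kg/h.
Cl2 in F6: m_A = 264.3×0.570 + (1−0.201)·(1−0.434)·m_A, so m_A = 150.65/0.5478 = 275.03 kg/h.
F14 = (1−0.434)×275.03 + 565.42 = 721.08 kg/h.
Purge F4 = 0.201×721.08 = 144.94 kg/h.

144.9 kg/h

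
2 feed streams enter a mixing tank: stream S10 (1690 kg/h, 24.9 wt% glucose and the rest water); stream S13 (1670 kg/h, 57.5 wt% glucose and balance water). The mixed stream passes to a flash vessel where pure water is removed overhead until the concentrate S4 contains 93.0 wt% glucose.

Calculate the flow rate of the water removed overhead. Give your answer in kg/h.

1875 kg/h

glucose entering = 1690×0.249 + 1670×0.575 = 1381.1 kg/h.
All glucose reports to S4, so S4 = 1381.1/0.930 = 1485 kg/h.
Total feed = 3360 kg/h; overhead = 3360 − 1485 = 1875 kg/h.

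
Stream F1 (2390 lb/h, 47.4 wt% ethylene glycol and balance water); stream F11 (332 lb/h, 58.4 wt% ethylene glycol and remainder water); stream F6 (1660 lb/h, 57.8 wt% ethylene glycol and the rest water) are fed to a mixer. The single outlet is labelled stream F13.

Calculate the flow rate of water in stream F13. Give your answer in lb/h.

water out = water in = 2390×0.526 + 332×0.416 + 1660×0.422 = 2095.8 lb/h.

2096 lb/h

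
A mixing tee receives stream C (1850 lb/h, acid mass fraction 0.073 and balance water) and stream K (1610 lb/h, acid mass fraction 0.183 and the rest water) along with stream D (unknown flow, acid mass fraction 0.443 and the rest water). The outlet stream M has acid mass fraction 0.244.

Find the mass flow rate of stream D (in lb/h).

Let D be the unknown flow. Total out = 3460 + D.
acid balance: 429.68 + 0.443·D = 0.244·(3460 + D)
(0.443 − 0.244)·D = 0.244×3460 − 429.68 = 414.56
D = 414.56 / 0.199 = 2083.2 lb/h

2083 lb/h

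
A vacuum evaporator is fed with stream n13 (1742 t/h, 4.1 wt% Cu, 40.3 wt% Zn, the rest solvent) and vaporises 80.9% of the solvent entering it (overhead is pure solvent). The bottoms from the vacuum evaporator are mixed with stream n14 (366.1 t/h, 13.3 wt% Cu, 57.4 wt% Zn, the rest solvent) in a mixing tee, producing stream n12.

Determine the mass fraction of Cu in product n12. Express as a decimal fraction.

0.091

Vapour removed = 0.809×0.556×1742 = 783.56 t/h; concentrate = 958.44 t/h.
Cu reaching the mixer = 71.422 (from concentrate) + 366.1×0.133 = 120.11 t/h.
Product flow = 958.44 + 366.1 = 1324.5 t/h; Cu fraction = 0.091.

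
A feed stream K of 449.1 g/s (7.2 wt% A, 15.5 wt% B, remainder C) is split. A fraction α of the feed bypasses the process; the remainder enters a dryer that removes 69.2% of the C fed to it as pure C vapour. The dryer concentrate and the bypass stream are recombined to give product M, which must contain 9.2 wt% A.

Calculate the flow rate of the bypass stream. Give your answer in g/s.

All 449.1×0.072 = 32.335 g/s of A reaches M, so M = 32.335/0.092 = 351.47 g/s and vapour = 97.63 g/s.
The evaporator receives (1−α)·449.1 of feed at 0.773 C and removes 0.692 of that C:
0.692×0.773×(1−α)×449.1 = 97.63
(1−α) = 97.63/240.23 = 0.4064;  α = 0.5936.
Bypass flow = 0.5936×449.1 = 266.58 g/s.

266.6 g/s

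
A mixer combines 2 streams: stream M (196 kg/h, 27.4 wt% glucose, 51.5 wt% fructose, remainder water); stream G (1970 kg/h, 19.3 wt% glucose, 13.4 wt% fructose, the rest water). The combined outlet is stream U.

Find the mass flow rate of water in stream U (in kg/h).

1367 kg/h

water out = water in = 196×0.211 + 1970×0.673 = 1367.2 kg/h.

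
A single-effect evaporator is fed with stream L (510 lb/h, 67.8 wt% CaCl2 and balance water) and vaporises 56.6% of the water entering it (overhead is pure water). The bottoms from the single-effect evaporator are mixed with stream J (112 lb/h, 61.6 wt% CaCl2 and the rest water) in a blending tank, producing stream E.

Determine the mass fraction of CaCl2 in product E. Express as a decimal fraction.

Vapour removed = 0.566×0.322×510 = 92.949 lb/h; concentrate = 417.05 lb/h.
CaCl2 reaching the mixer = 345.78 (from concentrate) + 112×0.616 = 414.77 lb/h.
Product flow = 417.05 + 112 = 529.05 lb/h; CaCl2 fraction = 0.784.

0.784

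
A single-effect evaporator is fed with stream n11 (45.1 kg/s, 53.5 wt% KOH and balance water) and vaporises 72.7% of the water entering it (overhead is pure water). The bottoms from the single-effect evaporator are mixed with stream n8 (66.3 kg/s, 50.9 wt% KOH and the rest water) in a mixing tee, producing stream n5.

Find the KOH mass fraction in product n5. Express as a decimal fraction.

Vapour removed = 0.727×0.465×45.1 = 15.246 kg/s; concentrate = 29.854 kg/s.
KOH reaching the mixer = 24.129 (from concentrate) + 66.3×0.509 = 57.875 kg/s.
Product flow = 29.854 + 66.3 = 96.154 kg/s; KOH fraction = 0.602.

0.602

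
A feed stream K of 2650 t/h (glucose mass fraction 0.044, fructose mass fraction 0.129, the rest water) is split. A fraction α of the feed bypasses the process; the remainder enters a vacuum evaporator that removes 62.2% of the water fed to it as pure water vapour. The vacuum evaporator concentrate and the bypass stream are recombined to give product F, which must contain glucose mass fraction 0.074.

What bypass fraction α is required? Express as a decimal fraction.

All 2650×0.044 = 116.6 t/h of glucose reaches F, so F = 116.6/0.074 = 1575.7 t/h and vapour = 1074.3 t/h.
The evaporator receives (1−α)·2650 of feed at 0.827 water and removes 0.622 of that water:
0.622×0.827×(1−α)×2650 = 1074.3
(1−α) = 1074.3/1363.1 = 0.7881;  α = 0.2119.

0.212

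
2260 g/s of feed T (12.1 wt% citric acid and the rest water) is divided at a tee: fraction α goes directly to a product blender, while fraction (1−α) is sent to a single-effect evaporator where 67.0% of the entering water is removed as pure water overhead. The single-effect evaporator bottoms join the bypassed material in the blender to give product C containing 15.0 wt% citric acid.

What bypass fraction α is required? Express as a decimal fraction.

0.672

All 2260×0.121 = 273.46 g/s of citric acid reaches C, so C = 273.46/0.150 = 1823.1 g/s and vapour = 436.93 g/s.
The evaporator receives (1−α)·2260 of feed at 0.879 water and removes 0.670 of that water:
0.670×0.879×(1−α)×2260 = 436.93
(1−α) = 436.93/1331 = 0.3283;  α = 0.6717.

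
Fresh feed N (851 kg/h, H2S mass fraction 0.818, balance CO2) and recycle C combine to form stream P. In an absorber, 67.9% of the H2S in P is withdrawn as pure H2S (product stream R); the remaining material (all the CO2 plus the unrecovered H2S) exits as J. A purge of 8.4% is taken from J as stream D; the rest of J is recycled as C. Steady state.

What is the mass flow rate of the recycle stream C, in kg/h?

CO2 enters only via N and leaves only via the purge: 851×0.182 = 0.084×(CO2 in J), and the absorber passes all CO2, so CO2 in P = CO2 in J = 1843.8 kg/h.
H2S in P: m_A = 851×0.818 + (1−0.084)·(1−0.679)·m_A, so m_A = 696.12/0.7060 = 986.05 kg/h.
J = (1−0.679)×986.05 + 1843.8 = 2160.4 kg/h.
Recycle C = (1−0.084)×2160.4 = 1978.9 kg/h.

1979 kg/h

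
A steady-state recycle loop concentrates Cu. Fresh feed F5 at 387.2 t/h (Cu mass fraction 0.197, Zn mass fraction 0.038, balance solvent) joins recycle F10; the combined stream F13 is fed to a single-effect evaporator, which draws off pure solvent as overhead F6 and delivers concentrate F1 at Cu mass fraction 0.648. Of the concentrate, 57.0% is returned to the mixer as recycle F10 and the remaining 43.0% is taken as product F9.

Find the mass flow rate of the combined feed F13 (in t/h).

Overall Cu balance (none leaves overhead): Cu in fresh feed = Cu in product, i.e. 387.2×0.197 = (1−0.570)·F1·0.648.
F1 = 76.278/(0.648×0.430) = 273.75 t/h.
Recycle F10 = 0.570×273.75 = 156.04 t/h.
Combined feed F13 = 387.2 + 156.04 = 543.24 t/h.

543.2 t/h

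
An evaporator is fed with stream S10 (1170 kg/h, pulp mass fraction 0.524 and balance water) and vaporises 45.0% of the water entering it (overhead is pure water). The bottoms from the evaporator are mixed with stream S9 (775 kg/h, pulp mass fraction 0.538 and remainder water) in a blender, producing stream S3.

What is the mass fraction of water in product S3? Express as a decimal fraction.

Vapour removed = 0.450×0.476×1170 = 250.61 kg/h; concentrate = 919.39 kg/h.
water reaching the mixer = 306.31 (from concentrate) + 775×0.462 = 664.36 kg/h.
Product flow = 919.39 + 775 = 1694.4 kg/h; water fraction = 0.392.

0.392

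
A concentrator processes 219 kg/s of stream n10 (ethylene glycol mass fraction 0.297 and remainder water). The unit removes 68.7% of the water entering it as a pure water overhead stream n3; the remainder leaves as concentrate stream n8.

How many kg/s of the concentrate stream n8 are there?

water entering = 219×0.703 = 153.96 kg/s; overhead removed = 0.687×153.96 = 105.77 kg/s.
Concentrate = 219 − 105.77 = 113.23 kg/s.

113.2 kg/s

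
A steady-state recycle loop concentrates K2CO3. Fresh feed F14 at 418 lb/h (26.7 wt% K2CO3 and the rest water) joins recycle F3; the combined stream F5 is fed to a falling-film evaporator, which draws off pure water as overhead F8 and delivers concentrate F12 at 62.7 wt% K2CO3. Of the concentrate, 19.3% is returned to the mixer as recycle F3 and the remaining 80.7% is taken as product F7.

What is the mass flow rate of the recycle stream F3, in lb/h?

42.57 lb/h

Overall K2CO3 balance (none leaves overhead): K2CO3 in fresh feed = K2CO3 in product, i.e. 418×0.267 = (1−0.193)·F12·0.627.
F12 = 111.61/(0.627×0.807) = 220.57 lb/h.
Recycle F3 = 0.193×220.57 = 42.57 lb/h.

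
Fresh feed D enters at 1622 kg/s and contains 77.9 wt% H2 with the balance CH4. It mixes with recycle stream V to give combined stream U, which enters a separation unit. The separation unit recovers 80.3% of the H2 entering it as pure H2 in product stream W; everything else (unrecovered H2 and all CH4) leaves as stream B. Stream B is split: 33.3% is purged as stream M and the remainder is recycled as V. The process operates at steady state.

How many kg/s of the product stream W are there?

H2 in U: m_A = 1622×0.779 + (1−0.333)·(1−0.803)·m_A, so m_A = 1263.5/0.8686 = 1454.7 kg/s.
Product W = 0.803×1454.7 = 1168.1 kg/s.

1168 kg/s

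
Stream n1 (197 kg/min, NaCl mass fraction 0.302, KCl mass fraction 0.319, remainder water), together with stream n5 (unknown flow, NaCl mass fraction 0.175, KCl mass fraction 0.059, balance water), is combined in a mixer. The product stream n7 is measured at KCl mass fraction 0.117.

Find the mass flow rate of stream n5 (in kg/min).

686.1 kg/min

Let n5 be the unknown flow. Total out = 197 + n5.
KCl balance: 62.843 + 0.059·n5 = 0.117·(197 + n5)
(0.059 − 0.117)·n5 = 0.117×197 − 62.843 = -39.794
n5 = -39.794 / -0.058 = 686.1 kg/min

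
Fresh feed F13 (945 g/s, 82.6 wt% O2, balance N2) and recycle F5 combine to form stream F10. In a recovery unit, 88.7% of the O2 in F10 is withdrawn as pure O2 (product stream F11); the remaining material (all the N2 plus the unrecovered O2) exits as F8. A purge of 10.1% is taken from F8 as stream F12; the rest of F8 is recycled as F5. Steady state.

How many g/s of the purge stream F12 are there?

174.3 g/s

N2 enters only via F13 and leaves only via the purge: 945×0.174 = 0.101×(N2 in F8), and the recovery unit passes all N2, so N2 in F10 = N2 in F8 = 1628 g/s.
O2 in F10: m_A = 945×0.826 + (1−0.101)·(1−0.887)·m_A, so m_A = 780.57/0.8984 = 868.83 g/s.
F8 = (1−0.887)×868.83 + 1628 = 1726.2 g/s.
Purge F12 = 0.101×1726.2 = 174.35 g/s.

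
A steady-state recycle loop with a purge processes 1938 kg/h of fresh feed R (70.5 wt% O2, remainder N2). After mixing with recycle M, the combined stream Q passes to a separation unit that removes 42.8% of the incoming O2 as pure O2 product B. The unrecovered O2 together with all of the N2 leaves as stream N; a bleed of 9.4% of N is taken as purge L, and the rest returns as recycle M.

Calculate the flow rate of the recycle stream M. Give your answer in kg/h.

N2 enters only via R and leaves only via the purge: 1938×0.295 = 0.094×(N2 in N), and the separation unit passes all N2, so N2 in Q = N2 in N = 6082 kg/h.
O2 in Q: m_A = 1938×0.705 + (1−0.094)·(1−0.428)·m_A, so m_A = 1366.3/0.4818 = 2836 kg/h.
N = (1−0.428)×2836 + 6082 = 7704.2 kg/h.
Recycle M = (1−0.094)×7704.2 = 6980 kg/h.

6980 kg/h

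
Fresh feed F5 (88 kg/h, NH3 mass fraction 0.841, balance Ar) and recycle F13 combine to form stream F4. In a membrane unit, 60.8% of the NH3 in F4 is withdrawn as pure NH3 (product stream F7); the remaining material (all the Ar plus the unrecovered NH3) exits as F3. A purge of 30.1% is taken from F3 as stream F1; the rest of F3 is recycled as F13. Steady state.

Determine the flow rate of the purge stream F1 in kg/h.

Ar enters only via F5 and leaves only via the purge: 88×0.159 = 0.301×(Ar in F3), and the membrane unit passes all Ar, so Ar in F4 = Ar in F3 = 46.485 kg/h.
NH3 in F4: m_A = 88×0.841 + (1−0.301)·(1−0.608)·m_A, so m_A = 74.008/0.7260 = 101.94 kg/h.
F3 = (1−0.608)×101.94 + 46.485 = 86.446 kg/h.
Purge F1 = 0.301×86.446 = 26.02 kg/h.

26.02 kg/h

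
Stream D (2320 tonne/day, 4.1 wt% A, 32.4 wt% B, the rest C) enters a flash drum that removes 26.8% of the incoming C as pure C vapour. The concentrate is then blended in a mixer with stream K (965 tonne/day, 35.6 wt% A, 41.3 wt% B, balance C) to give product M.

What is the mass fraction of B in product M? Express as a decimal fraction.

0.398

Vapour removed = 0.268×0.635×2320 = 394.82 tonne/day; concentrate = 1925.2 tonne/day.
B reaching the mixer = 751.68 (from concentrate) + 965×0.413 = 1150.2 tonne/day.
Product flow = 1925.2 + 965 = 2890.2 tonne/day; B fraction = 0.398.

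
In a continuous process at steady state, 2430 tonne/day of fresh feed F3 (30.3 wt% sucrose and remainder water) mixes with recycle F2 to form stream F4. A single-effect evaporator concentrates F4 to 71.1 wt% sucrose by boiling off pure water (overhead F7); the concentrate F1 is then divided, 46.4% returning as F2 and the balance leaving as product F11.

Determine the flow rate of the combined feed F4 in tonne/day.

3326 tonne/day

Overall sucrose balance (none leaves overhead): sucrose in fresh feed = sucrose in product, i.e. 2430×0.303 = (1−0.464)·F1·0.711.
F1 = 736.29/(0.711×0.536) = 1932 tonne/day.
Recycle F2 = 0.464×1932 = 896.46 tonne/day.
Combined feed F4 = 2430 + 896.46 = 3326.5 tonne/day.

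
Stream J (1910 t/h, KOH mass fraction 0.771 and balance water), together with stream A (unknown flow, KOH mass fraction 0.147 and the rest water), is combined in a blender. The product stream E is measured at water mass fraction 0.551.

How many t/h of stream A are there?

2036 t/h

Let A be the unknown flow. Total out = 1910 + A.
water balance: 437.39 + 0.853·A = 0.551·(1910 + A)
(0.853 − 0.551)·A = 0.551×1910 − 437.39 = 615.02
A = 615.02 / 0.302 = 2036.5 t/h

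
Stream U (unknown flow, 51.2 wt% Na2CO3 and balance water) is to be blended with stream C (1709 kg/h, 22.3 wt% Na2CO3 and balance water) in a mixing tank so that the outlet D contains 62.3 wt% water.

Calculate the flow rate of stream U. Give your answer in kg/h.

Let U be the unknown flow. Total out = 1709 + U.
water balance: 1327.9 + 0.488·U = 0.623·(1709 + U)
(0.488 − 0.623)·U = 0.623×1709 − 1327.9 = -263.19
U = -263.19 / -0.135 = 1949.5 kg/h

1950 kg/h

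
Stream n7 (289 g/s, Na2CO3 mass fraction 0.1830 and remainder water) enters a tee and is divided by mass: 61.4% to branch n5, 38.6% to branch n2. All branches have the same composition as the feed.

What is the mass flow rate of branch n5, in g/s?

Branch n5 flow = 0.614×289 = 177.45 g/s.

177.4 g/s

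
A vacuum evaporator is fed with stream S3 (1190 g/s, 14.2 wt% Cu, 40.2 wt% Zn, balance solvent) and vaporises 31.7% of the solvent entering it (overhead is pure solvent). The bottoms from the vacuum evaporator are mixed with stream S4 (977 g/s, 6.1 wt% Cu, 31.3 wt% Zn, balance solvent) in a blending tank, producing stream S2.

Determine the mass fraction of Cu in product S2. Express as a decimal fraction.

Vapour removed = 0.317×0.456×1190 = 172.02 g/s; concentrate = 1018 g/s.
Cu reaching the mixer = 168.98 (from concentrate) + 977×0.061 = 228.58 g/s.
Product flow = 1018 + 977 = 1995 g/s; Cu fraction = 0.115.

0.115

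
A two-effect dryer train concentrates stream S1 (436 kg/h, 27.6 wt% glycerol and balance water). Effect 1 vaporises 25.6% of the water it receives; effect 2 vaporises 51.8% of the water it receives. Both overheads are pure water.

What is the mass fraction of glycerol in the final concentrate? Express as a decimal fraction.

0.515

water in feed = 436×0.724 = 315.66 kg/h.
After stage 1: water left = (1−0.256)×315.66 = 234.85; stream total = 355.19 kg/h.
After stage 2: water left = (1−0.518)×234.85 = 113.2; final concentrate = 233.54 kg/h.
glycerol fraction = 120.34/233.54 = 0.515.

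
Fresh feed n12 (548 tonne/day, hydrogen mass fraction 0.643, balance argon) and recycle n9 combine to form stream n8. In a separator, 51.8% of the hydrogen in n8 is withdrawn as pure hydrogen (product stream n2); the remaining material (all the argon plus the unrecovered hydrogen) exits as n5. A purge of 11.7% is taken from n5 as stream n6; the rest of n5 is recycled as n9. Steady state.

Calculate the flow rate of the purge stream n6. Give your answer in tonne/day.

230.2 tonne/day

argon enters only via n12 and leaves only via the purge: 548×0.357 = 0.117×(argon in n5), and the separator passes all argon, so argon in n8 = argon in n5 = 1672.1 tonne/day.
hydrogen in n8: m_A = 548×0.643 + (1−0.117)·(1−0.518)·m_A, so m_A = 352.36/0.5744 = 613.45 tonne/day.
n5 = (1−0.518)×613.45 + 1672.1 = 1967.8 tonne/day.
Purge n6 = 0.117×1967.8 = 230.23 tonne/day.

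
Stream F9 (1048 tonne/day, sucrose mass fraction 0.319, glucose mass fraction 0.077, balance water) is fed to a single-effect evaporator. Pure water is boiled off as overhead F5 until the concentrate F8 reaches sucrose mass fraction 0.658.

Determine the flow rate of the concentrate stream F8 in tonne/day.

sucrose is conserved: 1048×0.319 = 334.31 tonne/day all reports to the concentrate.
Concentrate = 334.31/(target fraction) = 508.07 tonne/day.

508.1 tonne/day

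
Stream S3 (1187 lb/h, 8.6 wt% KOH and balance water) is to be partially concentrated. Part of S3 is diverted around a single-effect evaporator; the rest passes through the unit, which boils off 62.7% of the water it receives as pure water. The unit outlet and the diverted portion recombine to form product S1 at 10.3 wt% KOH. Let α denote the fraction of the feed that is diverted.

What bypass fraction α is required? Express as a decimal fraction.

0.712

All 1187×0.086 = 102.08 lb/h of KOH reaches S1, so S1 = 102.08/0.103 = 991.09 lb/h and vapour = 195.91 lb/h.
The evaporator receives (1−α)·1187 of feed at 0.914 water and removes 0.627 of that water:
0.627×0.914×(1−α)×1187 = 195.91
(1−α) = 195.91/680.24 = 0.2880;  α = 0.7120.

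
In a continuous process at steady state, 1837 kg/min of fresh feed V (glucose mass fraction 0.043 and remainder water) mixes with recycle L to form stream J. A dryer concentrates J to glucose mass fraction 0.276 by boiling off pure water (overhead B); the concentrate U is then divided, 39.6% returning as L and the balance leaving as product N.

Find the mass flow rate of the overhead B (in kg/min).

1551 kg/min

Overall glucose balance (none leaves overhead): glucose in fresh feed = glucose in product, i.e. 1837×0.043 = (1−0.396)·U·0.276.
U = 78.991/(0.276×0.604) = 473.84 kg/min.
Recycle L = 0.396×473.84 = 187.64 kg/min.
Combined feed J = 1837 + 187.64 = 2024.6 kg/min.
Overhead B = J − U = 2024.6 − 473.84 = 1550.8 kg/min.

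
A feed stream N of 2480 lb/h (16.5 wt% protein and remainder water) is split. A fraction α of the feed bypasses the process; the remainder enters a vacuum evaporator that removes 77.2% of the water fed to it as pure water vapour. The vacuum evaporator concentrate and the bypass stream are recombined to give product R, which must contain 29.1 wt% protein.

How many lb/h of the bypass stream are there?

All 2480×0.165 = 409.2 lb/h of protein reaches R, so R = 409.2/0.291 = 1406.2 lb/h and vapour = 1073.8 lb/h.
The evaporator receives (1−α)·2480 of feed at 0.835 water and removes 0.772 of that water:
0.772×0.835×(1−α)×2480 = 1073.8
(1−α) = 1073.8/1598.7 = 0.6717;  α = 0.3283.
Bypass flow = 0.3283×2480 = 814.19 lb/h.

814.2 lb/h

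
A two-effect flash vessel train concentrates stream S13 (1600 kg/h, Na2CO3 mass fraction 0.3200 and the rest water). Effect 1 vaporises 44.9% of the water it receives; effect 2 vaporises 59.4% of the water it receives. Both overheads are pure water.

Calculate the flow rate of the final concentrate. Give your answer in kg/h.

755.4 kg/h

water in feed = 1600×0.680 = 1088 kg/h.
After stage 1: water left = (1−0.449)×1088 = 599.49; stream total = 1111.5 kg/h.
After stage 2: water left = (1−0.594)×599.49 = 243.39; final concentrate = 755.39 kg/h.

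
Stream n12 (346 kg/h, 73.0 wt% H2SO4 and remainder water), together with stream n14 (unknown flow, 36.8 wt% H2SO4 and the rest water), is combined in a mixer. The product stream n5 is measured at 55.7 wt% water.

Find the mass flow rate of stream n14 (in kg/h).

1324 kg/h

Let n14 be the unknown flow. Total out = 346 + n14.
water balance: 93.42 + 0.632·n14 = 0.557·(346 + n14)
(0.632 − 0.557)·n14 = 0.557×346 − 93.42 = 99.302
n14 = 99.302 / 0.075 = 1324 kg/h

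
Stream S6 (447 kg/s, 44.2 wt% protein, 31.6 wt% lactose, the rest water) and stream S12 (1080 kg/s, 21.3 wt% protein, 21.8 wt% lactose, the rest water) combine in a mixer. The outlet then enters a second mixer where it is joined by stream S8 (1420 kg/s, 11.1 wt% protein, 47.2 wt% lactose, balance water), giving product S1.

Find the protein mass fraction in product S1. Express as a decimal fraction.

0.199

Overall, product flow = 2947 kg/s.
protein in = 447×0.442 + 1080×0.213 + 1420×0.111 = 585.23 kg/s.
protein fraction in S1 = 0.199.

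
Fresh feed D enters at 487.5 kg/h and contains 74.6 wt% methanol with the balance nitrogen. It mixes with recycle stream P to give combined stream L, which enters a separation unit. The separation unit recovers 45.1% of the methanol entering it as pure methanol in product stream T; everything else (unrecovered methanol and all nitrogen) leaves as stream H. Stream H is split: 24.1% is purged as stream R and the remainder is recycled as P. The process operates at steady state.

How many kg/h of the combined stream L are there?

1137 kg/h

nitrogen enters only via D and leaves only via the purge: 487.5×0.254 = 0.241×(nitrogen in H), and the separation unit passes all nitrogen, so nitrogen in L = nitrogen in H = 513.8 kg/h.
methanol in L: m_A = 487.5×0.746 + (1−0.241)·(1−0.451)·m_A, so m_A = 363.68/0.5833 = 623.47 kg/h.
L = 623.47 + 513.8 = 1137.3 kg/h.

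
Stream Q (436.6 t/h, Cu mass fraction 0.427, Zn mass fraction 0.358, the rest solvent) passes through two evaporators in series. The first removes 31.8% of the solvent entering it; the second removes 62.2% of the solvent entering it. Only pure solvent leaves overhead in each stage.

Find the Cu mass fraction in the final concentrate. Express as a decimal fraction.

solvent in feed = 436.6×0.215 = 93.869 t/h.
After stage 1: solvent left = (1−0.318)×93.869 = 64.019; stream total = 406.75 t/h.
After stage 2: solvent left = (1−0.622)×64.019 = 24.199; final concentrate = 366.93 t/h.
Cu fraction = 186.43/366.93 = 0.508.

0.508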